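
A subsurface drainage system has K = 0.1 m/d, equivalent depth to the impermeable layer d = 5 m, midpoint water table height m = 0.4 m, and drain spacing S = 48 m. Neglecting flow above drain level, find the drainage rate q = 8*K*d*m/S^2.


q = 8*K*d*m/S^2
q = 8*0.1*5*0.4/48^2
q = 1.6000 / 2304

6.9444e-04 m/d


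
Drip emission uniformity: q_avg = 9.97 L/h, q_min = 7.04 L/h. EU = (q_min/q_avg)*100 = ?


EU = (q_min/q_avg)*100 = (7.04/9.97)*100 = 70.6118%

70.6118 %


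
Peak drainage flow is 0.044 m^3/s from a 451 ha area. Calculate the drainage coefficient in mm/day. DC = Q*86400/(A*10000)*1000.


DC = Q * 86400 / (A * 10000) * 1000
DC = 0.044 * 86400 / (451 * 10000) * 1000
DC = 3801600.0000 / 4510000

0.8429 mm/day


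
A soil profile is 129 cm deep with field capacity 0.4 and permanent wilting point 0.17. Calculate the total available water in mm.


AWC = (FC - PWP) * d * 10
AWC = (0.4 - 0.17) * 129 * 10
AWC = 0.2300 * 129 * 10

296.7000 mm


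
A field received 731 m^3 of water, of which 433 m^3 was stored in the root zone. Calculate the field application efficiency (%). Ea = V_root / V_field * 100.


Ea = V_root / V_field * 100 = 433 / 731 * 100 = 59.2339%

59.2339 %


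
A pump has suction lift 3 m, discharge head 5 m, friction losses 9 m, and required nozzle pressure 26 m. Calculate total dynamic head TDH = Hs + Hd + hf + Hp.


TDH = Hs + Hd + hf + Hp = 3 + 5 + 9 + 26 = 43

43 m


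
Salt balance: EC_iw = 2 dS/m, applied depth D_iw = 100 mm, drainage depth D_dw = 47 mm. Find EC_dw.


EC_dw = EC_iw * D_iw / D_dw
EC_dw = 2 * 100 / 47
EC_dw = 200 / 47

4.2553 dS/m


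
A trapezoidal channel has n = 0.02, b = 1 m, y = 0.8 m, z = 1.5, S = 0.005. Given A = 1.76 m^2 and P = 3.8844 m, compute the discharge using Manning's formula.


R = A/P = 1.76/3.8844 = 0.453094
Q = (1/0.02) * 1.76 * 0.453094^(2/3) * 0.005^0.5

3.6708 m^3/s


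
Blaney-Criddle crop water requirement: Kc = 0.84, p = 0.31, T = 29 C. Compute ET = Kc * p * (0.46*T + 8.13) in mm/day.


ET = Kc * p * (0.46*T + 8.13)
ET = 0.84 * 0.31 * (0.46*29 + 8.13)
ET = 0.84 * 0.31 * 21.4700

5.5908 mm/day


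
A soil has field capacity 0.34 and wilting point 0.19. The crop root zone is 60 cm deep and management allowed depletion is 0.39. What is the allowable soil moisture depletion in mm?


SMD = (FC - PWP) * d * MAD * 10
SMD = (0.34 - 0.19) * 60 * 0.39 * 10
SMD = 0.1500 * 60 * 0.39 * 10

35.1000 mm


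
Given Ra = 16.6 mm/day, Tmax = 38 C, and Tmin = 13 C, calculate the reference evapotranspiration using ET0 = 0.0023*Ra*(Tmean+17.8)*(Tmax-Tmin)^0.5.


Tmean = (Tmax + Tmin)/2 = (38 + 13)/2 = 25.5
ET0 = 0.0023 * 16.6 * (25.5 + 17.8) * sqrt(38 - 13)
ET0 = 0.0023 * 16.6 * 43.3 * 5.000000

8.2660 mm/day


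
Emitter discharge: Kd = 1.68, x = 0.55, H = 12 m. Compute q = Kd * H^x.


q = Kd * H^x = 1.68 * 12^0.55 = 1.68 * 3.922380

6.5896 L/h


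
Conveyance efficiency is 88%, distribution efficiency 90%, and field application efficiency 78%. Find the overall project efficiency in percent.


Ec = 0.88, Eb = 0.9, Ea = 0.78
E = 0.88 * 0.9 * 0.78 * 100 = 61.7760%

61.7760 %


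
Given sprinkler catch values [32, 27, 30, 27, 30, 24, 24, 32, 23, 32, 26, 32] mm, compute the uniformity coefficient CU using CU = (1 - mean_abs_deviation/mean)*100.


mean = 28.250000 mm
MAD = 3.083333 mm
CU = (1 - 3.083333/28.250000)*100

89.0855 %


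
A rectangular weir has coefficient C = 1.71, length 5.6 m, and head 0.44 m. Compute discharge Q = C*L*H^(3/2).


Q = C * L * H^(3/2) = 1.71 * 5.6 * 0.44^1.5 = 1.71 * 5.6 * 0.291863

2.7949 m^3/s


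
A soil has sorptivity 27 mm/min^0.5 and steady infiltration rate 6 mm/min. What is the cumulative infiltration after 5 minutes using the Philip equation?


F = S*sqrt(t) + A*t
F = 27*sqrt(5) + 6*5
F = 27*2.236068 + 30

90.3738 mm


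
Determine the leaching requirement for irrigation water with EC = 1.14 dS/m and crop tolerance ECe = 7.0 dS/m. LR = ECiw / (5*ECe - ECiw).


LR = ECiw / (5*ECe - ECiw)
LR = 1.14 / (5*7.0 - 1.14)
LR = 1.14 / 33.8600

0.0337


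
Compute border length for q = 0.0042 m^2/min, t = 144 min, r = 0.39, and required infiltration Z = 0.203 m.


L = q*t/((1+r)*Z)
L = 0.0042*144/((1+0.39)*0.203)
L = 0.6048/0.28217

2.1434 m


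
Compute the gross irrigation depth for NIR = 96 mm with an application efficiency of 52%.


Ea = 52% = 0.52
GID = NIR / Ea = 96 / 0.52 = 184.6154 mm

184.6154 mm


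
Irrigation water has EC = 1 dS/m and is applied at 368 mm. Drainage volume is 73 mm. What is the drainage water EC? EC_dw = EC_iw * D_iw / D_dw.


EC_dw = EC_iw * D_iw / D_dw
EC_dw = 1 * 368 / 73
EC_dw = 368 / 73

5.0411 dS/m


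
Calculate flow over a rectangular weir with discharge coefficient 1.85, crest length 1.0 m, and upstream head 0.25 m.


Q = C * L * H^(3/2) = 1.85 * 1.0 * 0.25^1.5 = 1.85 * 1.0 * 0.125000

0.2313 m^3/s


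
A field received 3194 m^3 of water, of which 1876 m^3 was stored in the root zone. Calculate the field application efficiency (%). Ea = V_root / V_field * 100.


Ea = V_root / V_field * 100 = 1876 / 3194 * 100 = 58.7351%

58.7351 %


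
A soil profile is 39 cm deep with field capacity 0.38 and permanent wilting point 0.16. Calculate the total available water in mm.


AWC = (FC - PWP) * d * 10
AWC = (0.38 - 0.16) * 39 * 10
AWC = 0.2200 * 39 * 10

85.8000 mm


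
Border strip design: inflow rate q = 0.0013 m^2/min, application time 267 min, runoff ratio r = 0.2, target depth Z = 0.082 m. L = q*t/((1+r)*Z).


L = q*t/((1+r)*Z)
L = 0.0013*267/((1+0.2)*0.082)
L = 0.3471/0.0984

3.5274 m


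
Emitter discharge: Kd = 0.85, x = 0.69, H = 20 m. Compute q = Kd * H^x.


q = Kd * H^x = 0.85 * 20^0.69 = 0.85 * 7.901521

6.7163 L/h


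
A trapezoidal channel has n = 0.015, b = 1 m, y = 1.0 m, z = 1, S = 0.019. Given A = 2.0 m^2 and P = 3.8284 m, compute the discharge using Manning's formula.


R = A/P = 2.0/3.8284 = 0.522411
Q = (1/0.015) * 2.0 * 0.522411^(2/3) * 0.019^0.5

11.9213 m^3/s


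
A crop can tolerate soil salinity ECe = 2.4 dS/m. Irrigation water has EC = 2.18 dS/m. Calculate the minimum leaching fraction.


LR = ECiw / (5*ECe - ECiw)
LR = 2.18 / (5*2.4 - 2.18)
LR = 2.18 / 9.8200

0.2220


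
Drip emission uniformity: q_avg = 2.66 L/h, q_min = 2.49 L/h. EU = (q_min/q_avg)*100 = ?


EU = (q_min/q_avg)*100 = (2.49/2.66)*100 = 93.6090%

93.6090 %


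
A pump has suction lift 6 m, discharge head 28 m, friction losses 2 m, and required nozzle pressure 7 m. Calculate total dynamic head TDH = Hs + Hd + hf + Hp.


TDH = Hs + Hd + hf + Hp = 6 + 28 + 2 + 7 = 43

43 m


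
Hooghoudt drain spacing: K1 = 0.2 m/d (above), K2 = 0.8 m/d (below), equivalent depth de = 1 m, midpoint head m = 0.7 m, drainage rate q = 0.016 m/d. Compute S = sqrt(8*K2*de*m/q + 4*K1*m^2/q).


S^2 = 8*K2*de*m/q + 4*K1*m^2/q
S^2 = 8*0.8*1*0.7/0.016 + 4*0.2*0.7^2/0.016
S = sqrt(304.5000)

17.4499 m


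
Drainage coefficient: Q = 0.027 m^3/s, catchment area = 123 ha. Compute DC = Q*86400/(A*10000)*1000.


DC = Q * 86400 / (A * 10000) * 1000
DC = 0.027 * 86400 / (123 * 10000) * 1000
DC = 2332800.0000 / 1230000

1.8966 mm/day


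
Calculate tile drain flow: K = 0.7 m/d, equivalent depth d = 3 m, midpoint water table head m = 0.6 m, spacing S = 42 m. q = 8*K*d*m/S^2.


q = 8*K*d*m/S^2
q = 8*0.7*3*0.6/42^2
q = 10.0800 / 1764

0.0057 m/d


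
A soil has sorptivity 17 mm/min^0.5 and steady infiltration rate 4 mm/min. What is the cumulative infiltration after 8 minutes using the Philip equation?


F = S*sqrt(t) + A*t
F = 17*sqrt(8) + 4*8
F = 17*2.828427 + 32

80.0833 mm


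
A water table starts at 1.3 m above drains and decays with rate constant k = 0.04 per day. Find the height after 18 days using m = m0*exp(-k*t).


m = m0 * exp(-k*t)
m = 1.3 * exp(-0.04 * 18)
m = 1.3 * exp(-0.7200)

0.6328 m


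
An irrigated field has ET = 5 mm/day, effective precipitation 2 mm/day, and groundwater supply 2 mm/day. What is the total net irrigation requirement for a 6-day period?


Daily deficit = ET - Pe - GW = 5 - 2 - 2 = 1 mm/day
NIR = 1 * 6 = 6 mm

6.0000 mm


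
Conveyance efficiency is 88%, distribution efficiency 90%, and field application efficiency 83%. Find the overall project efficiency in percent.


Ec = 0.88, Eb = 0.9, Ea = 0.83
E = 0.88 * 0.9 * 0.83 * 100 = 65.7360%

65.7360 %


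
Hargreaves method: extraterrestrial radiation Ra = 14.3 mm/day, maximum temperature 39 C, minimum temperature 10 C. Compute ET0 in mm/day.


Tmean = (Tmax + Tmin)/2 = (39 + 10)/2 = 24.5
ET0 = 0.0023 * 14.3 * (24.5 + 17.8) * sqrt(39 - 10)
ET0 = 0.0023 * 14.3 * 42.3 * 5.385165

7.4921 mm/day


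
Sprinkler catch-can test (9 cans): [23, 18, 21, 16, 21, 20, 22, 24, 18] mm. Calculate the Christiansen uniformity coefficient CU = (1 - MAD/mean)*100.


mean = 20.333333 mm
MAD = 2.074074 mm
CU = (1 - 2.074074/20.333333)*100

89.7996 %


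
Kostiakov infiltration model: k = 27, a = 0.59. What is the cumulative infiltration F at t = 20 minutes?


F = k * t^a = 27 * 20^0.59
F = 27 * 5.856089

158.1144 mm


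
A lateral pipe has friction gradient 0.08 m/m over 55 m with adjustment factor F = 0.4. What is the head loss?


hf = J * L * F = 0.08 * 55 * 0.4 = 1.7600 m

1.7600 m


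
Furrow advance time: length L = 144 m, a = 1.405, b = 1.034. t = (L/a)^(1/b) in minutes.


t = (L/a)^(1/b)
t = (144/1.405)^(1/1.034)
t = 102.491103^(1/1.034)

88.0179 min


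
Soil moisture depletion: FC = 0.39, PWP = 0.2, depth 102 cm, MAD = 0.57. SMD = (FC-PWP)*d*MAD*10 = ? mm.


SMD = (FC - PWP) * d * MAD * 10
SMD = (0.39 - 0.2) * 102 * 0.57 * 10
SMD = 0.1900 * 102 * 0.57 * 10

110.4660 mm


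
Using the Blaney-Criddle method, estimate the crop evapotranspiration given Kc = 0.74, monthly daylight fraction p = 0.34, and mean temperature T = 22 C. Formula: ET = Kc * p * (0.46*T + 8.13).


ET = Kc * p * (0.46*T + 8.13)
ET = 0.74 * 0.34 * (0.46*22 + 8.13)
ET = 0.74 * 0.34 * 18.2500

4.5917 mm/day


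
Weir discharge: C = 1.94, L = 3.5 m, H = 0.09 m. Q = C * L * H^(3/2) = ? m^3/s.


Q = C * L * H^(3/2) = 1.94 * 3.5 * 0.09^1.5 = 1.94 * 3.5 * 0.027000

0.1833 m^3/s


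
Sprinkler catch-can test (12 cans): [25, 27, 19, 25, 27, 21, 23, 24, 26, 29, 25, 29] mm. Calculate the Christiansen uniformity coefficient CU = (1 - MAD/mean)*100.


mean = 25.000000 mm
MAD = 2.166667 mm
CU = (1 - 2.166667/25.000000)*100

91.3333 %


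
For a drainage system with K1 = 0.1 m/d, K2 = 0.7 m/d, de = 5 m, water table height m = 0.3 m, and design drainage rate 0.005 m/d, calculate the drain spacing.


S^2 = 8*K2*de*m/q + 4*K1*m^2/q
S^2 = 8*0.7*5*0.3/0.005 + 4*0.1*0.3^2/0.005
S = sqrt(1687.2000)

41.0755 m


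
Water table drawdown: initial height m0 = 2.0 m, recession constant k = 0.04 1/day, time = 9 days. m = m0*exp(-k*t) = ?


m = m0 * exp(-k*t)
m = 2.0 * exp(-0.04 * 9)
m = 2.0 * exp(-0.3600)

1.3954 m


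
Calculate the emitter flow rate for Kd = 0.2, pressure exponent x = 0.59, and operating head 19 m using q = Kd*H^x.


q = Kd * H^x = 0.2 * 19^0.59 = 0.2 * 5.681521

1.1363 L/h


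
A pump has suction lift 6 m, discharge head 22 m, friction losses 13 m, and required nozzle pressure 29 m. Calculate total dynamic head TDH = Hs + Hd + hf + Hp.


TDH = Hs + Hd + hf + Hp = 6 + 22 + 13 + 29 = 70

70 m


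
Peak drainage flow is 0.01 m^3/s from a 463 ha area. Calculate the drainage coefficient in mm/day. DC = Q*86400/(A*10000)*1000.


DC = Q * 86400 / (A * 10000) * 1000
DC = 0.01 * 86400 / (463 * 10000) * 1000
DC = 864000.0000 / 4630000

0.1866 mm/day


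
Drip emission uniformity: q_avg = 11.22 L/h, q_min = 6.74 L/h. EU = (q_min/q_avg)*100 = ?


EU = (q_min/q_avg)*100 = (6.74/11.22)*100 = 60.0713%

60.0713 %


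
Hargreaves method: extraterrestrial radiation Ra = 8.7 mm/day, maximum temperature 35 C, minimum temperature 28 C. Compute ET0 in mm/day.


Tmean = (Tmax + Tmin)/2 = (35 + 28)/2 = 31.5
ET0 = 0.0023 * 8.7 * (31.5 + 17.8) * sqrt(35 - 28)
ET0 = 0.0023 * 8.7 * 49.3 * 2.645751

2.6100 mm/day


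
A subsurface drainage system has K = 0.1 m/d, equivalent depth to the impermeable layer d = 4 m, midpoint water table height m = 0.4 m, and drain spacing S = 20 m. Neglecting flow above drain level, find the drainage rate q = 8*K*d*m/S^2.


q = 8*K*d*m/S^2
q = 8*0.1*4*0.4/20^2
q = 1.2800 / 400

0.0032 m/d


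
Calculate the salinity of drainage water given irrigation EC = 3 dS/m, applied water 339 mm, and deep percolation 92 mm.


EC_dw = EC_iw * D_iw / D_dw
EC_dw = 3 * 339 / 92
EC_dw = 1017 / 92

11.0543 dS/m


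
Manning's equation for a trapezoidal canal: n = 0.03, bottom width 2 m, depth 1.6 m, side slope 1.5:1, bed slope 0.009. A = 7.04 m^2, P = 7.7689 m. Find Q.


R = A/P = 7.04/7.7689 = 0.906177
Q = (1/0.03) * 7.04 * 0.906177^(2/3) * 0.009^0.5

20.8472 m^3/s


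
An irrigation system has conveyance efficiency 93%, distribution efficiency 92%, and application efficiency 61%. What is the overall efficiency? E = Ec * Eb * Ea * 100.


Ec = 0.93, Eb = 0.92, Ea = 0.61
E = 0.93 * 0.92 * 0.61 * 100 = 52.1916%

52.1916 %


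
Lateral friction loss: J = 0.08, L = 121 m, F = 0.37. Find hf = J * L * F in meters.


hf = J * L * F = 0.08 * 121 * 0.37 = 3.5816 m

3.5816 m


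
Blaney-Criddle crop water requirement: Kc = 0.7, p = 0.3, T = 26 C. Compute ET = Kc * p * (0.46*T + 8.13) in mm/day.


ET = Kc * p * (0.46*T + 8.13)
ET = 0.7 * 0.3 * (0.46*26 + 8.13)
ET = 0.7 * 0.3 * 20.0900

4.2189 mm/day


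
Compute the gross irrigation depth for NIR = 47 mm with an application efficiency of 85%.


Ea = 85% = 0.85
GID = NIR / Ea = 47 / 0.85 = 55.2941 mm

55.2941 mm


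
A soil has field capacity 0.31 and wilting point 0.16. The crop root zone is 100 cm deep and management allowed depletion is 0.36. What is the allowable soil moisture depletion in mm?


SMD = (FC - PWP) * d * MAD * 10
SMD = (0.31 - 0.16) * 100 * 0.36 * 10
SMD = 0.1500 * 100 * 0.36 * 10

54.0000 mm


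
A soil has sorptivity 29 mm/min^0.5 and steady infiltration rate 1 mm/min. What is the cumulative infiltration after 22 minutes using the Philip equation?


F = S*sqrt(t) + A*t
F = 29*sqrt(22) + 1*22
F = 29*4.690416 + 22

158.0221 mm


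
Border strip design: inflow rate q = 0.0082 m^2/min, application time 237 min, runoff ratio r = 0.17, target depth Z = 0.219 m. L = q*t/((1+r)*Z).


L = q*t/((1+r)*Z)
L = 0.0082*237/((1+0.17)*0.219)
L = 1.9434/0.25623

7.5846 m


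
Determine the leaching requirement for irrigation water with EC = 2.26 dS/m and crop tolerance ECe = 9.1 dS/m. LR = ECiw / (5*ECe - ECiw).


LR = ECiw / (5*ECe - ECiw)
LR = 2.26 / (5*9.1 - 2.26)
LR = 2.26 / 43.2400

0.0523


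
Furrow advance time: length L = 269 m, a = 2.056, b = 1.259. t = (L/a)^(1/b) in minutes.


t = (L/a)^(1/b)
t = (269/2.056)^(1/1.259)
t = 130.836576^(1/1.259)

48.0041 min


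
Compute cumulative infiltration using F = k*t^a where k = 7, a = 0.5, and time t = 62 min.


F = k * t^a = 7 * 62^0.5
F = 7 * 7.874008

55.1181 mm


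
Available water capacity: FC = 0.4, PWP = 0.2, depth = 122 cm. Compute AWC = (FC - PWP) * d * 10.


AWC = (FC - PWP) * d * 10
AWC = (0.4 - 0.2) * 122 * 10
AWC = 0.2000 * 122 * 10

244.0000 mm


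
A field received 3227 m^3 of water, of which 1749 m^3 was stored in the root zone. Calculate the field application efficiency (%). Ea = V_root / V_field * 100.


Ea = V_root / V_field * 100 = 1749 / 3227 * 100 = 54.1989%

54.1989 %


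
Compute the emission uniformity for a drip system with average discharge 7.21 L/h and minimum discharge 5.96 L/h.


EU = (q_min/q_avg)*100 = (5.96/7.21)*100 = 82.6630%

82.6630 %


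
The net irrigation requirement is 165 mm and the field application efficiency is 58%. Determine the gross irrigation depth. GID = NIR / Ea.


Ea = 58% = 0.58
GID = NIR / Ea = 165 / 0.58 = 284.4828 mm

284.4828 mm


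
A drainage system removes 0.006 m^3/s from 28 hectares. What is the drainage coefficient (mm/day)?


DC = Q * 86400 / (A * 10000) * 1000
DC = 0.006 * 86400 / (28 * 10000) * 1000
DC = 518400.0000 / 280000

1.8514 mm/day


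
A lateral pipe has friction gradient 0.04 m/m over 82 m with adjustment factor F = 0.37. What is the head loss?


hf = J * L * F = 0.04 * 82 * 0.37 = 1.2136 m

1.2136 m


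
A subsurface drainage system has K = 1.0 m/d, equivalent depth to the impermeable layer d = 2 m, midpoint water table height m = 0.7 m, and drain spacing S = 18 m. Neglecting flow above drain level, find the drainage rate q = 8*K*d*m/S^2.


q = 8*K*d*m/S^2
q = 8*1.0*2*0.7/18^2
q = 11.2000 / 324

0.0346 m/d


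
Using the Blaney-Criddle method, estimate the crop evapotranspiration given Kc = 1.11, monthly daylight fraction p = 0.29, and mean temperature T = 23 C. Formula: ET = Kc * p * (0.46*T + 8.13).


ET = Kc * p * (0.46*T + 8.13)
ET = 1.11 * 0.29 * (0.46*23 + 8.13)
ET = 1.11 * 0.29 * 18.7100

6.0227 mm/day


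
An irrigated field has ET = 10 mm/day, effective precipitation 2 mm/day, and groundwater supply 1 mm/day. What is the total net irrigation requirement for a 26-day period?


Daily deficit = ET - Pe - GW = 10 - 2 - 1 = 7 mm/day
NIR = 7 * 26 = 182 mm

182.0000 mm


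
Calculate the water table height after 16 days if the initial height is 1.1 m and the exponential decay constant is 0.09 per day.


m = m0 * exp(-k*t)
m = 1.1 * exp(-0.09 * 16)
m = 1.1 * exp(-1.4400)

0.2606 m


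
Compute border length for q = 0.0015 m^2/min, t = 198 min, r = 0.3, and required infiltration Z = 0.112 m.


L = q*t/((1+r)*Z)
L = 0.0015*198/((1+0.3)*0.112)
L = 0.297/0.1456

2.0398 m


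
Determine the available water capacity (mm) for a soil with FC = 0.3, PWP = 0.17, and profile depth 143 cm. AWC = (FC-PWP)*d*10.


AWC = (FC - PWP) * d * 10
AWC = (0.3 - 0.17) * 143 * 10
AWC = 0.1300 * 143 * 10

185.9000 mm


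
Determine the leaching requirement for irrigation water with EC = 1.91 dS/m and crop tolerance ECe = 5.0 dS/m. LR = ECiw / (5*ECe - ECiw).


LR = ECiw / (5*ECe - ECiw)
LR = 1.91 / (5*5.0 - 1.91)
LR = 1.91 / 23.0900

0.0827


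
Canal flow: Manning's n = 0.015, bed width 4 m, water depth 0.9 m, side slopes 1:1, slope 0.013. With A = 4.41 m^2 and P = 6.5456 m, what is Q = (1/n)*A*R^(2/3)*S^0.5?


R = A/P = 4.41/6.5456 = 0.673735
Q = (1/0.015) * 4.41 * 0.673735^(2/3) * 0.013^0.5

25.7619 m^3/s


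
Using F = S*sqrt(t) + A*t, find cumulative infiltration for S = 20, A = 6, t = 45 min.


F = S*sqrt(t) + A*t
F = 20*sqrt(45) + 6*45
F = 20*6.708204 + 270

404.1641 mm


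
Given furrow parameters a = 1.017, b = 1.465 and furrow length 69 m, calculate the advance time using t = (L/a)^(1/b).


t = (L/a)^(1/b)
t = (69/1.017)^(1/1.465)
t = 67.846608^(1/1.465)

17.7906 min


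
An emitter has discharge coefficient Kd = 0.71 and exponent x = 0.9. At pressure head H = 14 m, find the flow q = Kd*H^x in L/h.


q = Kd * H^x = 0.71 * 14^0.9 = 0.71 * 10.752643

7.6344 L/h


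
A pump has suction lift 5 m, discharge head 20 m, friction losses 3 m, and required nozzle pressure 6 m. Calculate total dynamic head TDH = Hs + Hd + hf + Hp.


TDH = Hs + Hd + hf + Hp = 5 + 20 + 3 + 6 = 34

34 m


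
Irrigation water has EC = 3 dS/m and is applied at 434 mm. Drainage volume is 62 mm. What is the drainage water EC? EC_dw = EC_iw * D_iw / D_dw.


EC_dw = EC_iw * D_iw / D_dw
EC_dw = 3 * 434 / 62
EC_dw = 1302 / 62

21.0000 dS/m


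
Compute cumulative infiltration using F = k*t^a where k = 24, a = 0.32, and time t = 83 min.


F = k * t^a = 24 * 83^0.32
F = 24 * 4.112491

98.6998 mm


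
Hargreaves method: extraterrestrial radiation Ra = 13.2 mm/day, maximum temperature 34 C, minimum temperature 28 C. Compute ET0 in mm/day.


Tmean = (Tmax + Tmin)/2 = (34 + 28)/2 = 31.0
ET0 = 0.0023 * 13.2 * (31.0 + 17.8) * sqrt(34 - 28)
ET0 = 0.0023 * 13.2 * 48.8 * 2.449490

3.6291 mm/day


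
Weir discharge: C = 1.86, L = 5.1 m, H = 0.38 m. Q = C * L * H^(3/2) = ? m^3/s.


Q = C * L * H^(3/2) = 1.86 * 5.1 * 0.38^1.5 = 1.86 * 5.1 * 0.234248

2.2221 m^3/s


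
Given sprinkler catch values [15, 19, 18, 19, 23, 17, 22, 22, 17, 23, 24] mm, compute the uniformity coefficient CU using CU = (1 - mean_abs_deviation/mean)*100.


mean = 19.909091 mm
MAD = 2.628099 mm
CU = (1 - 2.628099/19.909091)*100

86.7995 %


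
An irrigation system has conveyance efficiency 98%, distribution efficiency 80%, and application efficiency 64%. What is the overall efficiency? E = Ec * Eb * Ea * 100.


Ec = 0.98, Eb = 0.8, Ea = 0.64
E = 0.98 * 0.8 * 0.64 * 100 = 50.1760%

50.1760 %


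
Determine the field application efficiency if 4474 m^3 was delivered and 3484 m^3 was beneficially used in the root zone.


Ea = V_root / V_field * 100 = 3484 / 4474 * 100 = 77.8722%

77.8722 %


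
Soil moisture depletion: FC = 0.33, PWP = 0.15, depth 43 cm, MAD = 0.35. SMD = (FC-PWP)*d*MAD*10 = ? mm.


SMD = (FC - PWP) * d * MAD * 10
SMD = (0.33 - 0.15) * 43 * 0.35 * 10
SMD = 0.1800 * 43 * 0.35 * 10

27.0900 mm


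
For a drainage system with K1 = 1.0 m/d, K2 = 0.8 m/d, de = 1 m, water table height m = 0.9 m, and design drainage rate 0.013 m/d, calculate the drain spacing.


S^2 = 8*K2*de*m/q + 4*K1*m^2/q
S^2 = 8*0.8*1*0.9/0.013 + 4*1.0*0.9^2/0.013
S = sqrt(692.3077)

26.3117 m


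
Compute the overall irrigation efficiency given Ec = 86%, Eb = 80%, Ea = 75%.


Ec = 0.86, Eb = 0.8, Ea = 0.75
E = 0.86 * 0.8 * 0.75 * 100 = 51.6000%

51.6000 %


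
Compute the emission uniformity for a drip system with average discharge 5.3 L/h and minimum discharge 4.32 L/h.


EU = (q_min/q_avg)*100 = (4.32/5.3)*100 = 81.5094%

81.5094 %


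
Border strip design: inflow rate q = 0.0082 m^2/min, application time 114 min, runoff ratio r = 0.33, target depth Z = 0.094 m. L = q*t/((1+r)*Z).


L = q*t/((1+r)*Z)
L = 0.0082*114/((1+0.33)*0.094)
L = 0.9348/0.12502

7.4772 m


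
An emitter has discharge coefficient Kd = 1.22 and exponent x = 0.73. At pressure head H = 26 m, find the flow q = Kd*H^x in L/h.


q = Kd * H^x = 1.22 * 26^0.73 = 1.22 * 10.787742

13.1610 L/h


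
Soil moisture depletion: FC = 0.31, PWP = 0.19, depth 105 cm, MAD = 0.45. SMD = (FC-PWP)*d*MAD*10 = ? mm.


SMD = (FC - PWP) * d * MAD * 10
SMD = (0.31 - 0.19) * 105 * 0.45 * 10
SMD = 0.1200 * 105 * 0.45 * 10

56.7000 mm


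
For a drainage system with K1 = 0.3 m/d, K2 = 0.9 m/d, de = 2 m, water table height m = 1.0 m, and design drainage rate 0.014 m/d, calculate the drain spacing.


S^2 = 8*K2*de*m/q + 4*K1*m^2/q
S^2 = 8*0.9*2*1.0/0.014 + 4*0.3*1.0^2/0.014
S = sqrt(1114.2857)

33.3809 m


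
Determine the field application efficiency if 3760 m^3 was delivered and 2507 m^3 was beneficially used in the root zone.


Ea = V_root / V_field * 100 = 2507 / 3760 * 100 = 66.6755%

66.6755 %


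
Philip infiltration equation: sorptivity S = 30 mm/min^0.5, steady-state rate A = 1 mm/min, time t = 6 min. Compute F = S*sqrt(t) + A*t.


F = S*sqrt(t) + A*t
F = 30*sqrt(6) + 1*6
F = 30*2.449490 + 6

79.4847 mm


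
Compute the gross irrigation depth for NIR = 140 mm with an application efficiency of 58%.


Ea = 58% = 0.58
GID = NIR / Ea = 140 / 0.58 = 241.3793 mm

241.3793 mm


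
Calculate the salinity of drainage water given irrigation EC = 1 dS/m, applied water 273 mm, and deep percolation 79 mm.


EC_dw = EC_iw * D_iw / D_dw
EC_dw = 1 * 273 / 79
EC_dw = 273 / 79

3.4557 dS/m


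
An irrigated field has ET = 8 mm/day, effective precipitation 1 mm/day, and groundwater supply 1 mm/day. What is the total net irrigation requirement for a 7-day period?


Daily deficit = ET - Pe - GW = 8 - 1 - 1 = 6 mm/day
NIR = 6 * 7 = 42 mm

42.0000 mm


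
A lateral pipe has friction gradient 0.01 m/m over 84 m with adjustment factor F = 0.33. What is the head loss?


hf = J * L * F = 0.01 * 84 * 0.33 = 0.2772 m

0.2772 m


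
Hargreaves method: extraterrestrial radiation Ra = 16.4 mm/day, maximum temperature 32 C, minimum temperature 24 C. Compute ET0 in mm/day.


Tmean = (Tmax + Tmin)/2 = (32 + 24)/2 = 28.0
ET0 = 0.0023 * 16.4 * (28.0 + 17.8) * sqrt(32 - 24)
ET0 = 0.0023 * 16.4 * 45.8 * 2.828427

4.8863 mm/day


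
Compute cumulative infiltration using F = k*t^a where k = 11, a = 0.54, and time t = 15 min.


F = k * t^a = 11 * 15^0.54
F = 11 * 4.316078

47.4769 mm


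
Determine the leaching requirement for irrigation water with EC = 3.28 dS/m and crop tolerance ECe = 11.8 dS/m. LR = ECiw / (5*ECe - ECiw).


LR = ECiw / (5*ECe - ECiw)
LR = 3.28 / (5*11.8 - 3.28)
LR = 3.28 / 55.7200

0.0589


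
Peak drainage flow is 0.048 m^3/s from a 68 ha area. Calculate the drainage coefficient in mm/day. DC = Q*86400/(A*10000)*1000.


DC = Q * 86400 / (A * 10000) * 1000
DC = 0.048 * 86400 / (68 * 10000) * 1000
DC = 4147200.0000 / 680000

6.0988 mm/day


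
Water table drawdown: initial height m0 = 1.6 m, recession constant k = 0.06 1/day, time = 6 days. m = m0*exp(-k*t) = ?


m = m0 * exp(-k*t)
m = 1.6 * exp(-0.06 * 6)
m = 1.6 * exp(-0.3600)

1.1163 m


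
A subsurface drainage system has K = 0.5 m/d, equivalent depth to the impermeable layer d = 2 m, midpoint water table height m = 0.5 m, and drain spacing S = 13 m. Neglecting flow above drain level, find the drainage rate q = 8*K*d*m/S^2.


q = 8*K*d*m/S^2
q = 8*0.5*2*0.5/13^2
q = 4.0000 / 169

0.0237 m/d


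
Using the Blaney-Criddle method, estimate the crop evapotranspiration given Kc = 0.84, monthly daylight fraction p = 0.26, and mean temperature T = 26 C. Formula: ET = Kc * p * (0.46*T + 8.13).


ET = Kc * p * (0.46*T + 8.13)
ET = 0.84 * 0.26 * (0.46*26 + 8.13)
ET = 0.84 * 0.26 * 20.0900

4.3877 mm/day


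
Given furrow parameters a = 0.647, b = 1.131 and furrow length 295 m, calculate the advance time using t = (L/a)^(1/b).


t = (L/a)^(1/b)
t = (295/0.647)^(1/1.131)
t = 455.950541^(1/1.131)

224.3593 min


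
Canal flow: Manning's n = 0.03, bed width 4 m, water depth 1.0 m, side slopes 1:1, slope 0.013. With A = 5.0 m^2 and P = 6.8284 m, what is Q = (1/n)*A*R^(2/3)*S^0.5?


R = A/P = 5.0/6.8284 = 0.732236
Q = (1/0.03) * 5.0 * 0.732236^(2/3) * 0.013^0.5

15.4379 m^3/s


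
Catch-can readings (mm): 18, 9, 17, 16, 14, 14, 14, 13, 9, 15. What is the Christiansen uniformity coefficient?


mean = 13.900000 mm
MAD = 2.140000 mm
CU = (1 - 2.140000/13.900000)*100

84.6043 %


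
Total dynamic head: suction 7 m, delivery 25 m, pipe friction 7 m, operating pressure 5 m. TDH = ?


TDH = Hs + Hd + hf + Hp = 7 + 25 + 7 + 5 = 44

44 m


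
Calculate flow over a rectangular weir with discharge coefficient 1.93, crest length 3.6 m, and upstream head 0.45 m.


Q = C * L * H^(3/2) = 1.93 * 3.6 * 0.45^1.5 = 1.93 * 3.6 * 0.301869

2.0974 m^3/s


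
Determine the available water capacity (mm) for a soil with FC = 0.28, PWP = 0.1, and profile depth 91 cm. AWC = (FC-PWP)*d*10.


AWC = (FC - PWP) * d * 10
AWC = (0.28 - 0.1) * 91 * 10
AWC = 0.1800 * 91 * 10

163.8000 mm


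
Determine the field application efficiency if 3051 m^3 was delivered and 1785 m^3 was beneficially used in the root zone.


Ea = V_root / V_field * 100 = 1785 / 3051 * 100 = 58.5054%

58.5054 %


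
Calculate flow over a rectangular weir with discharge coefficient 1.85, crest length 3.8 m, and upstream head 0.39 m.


Q = C * L * H^(3/2) = 1.85 * 3.8 * 0.39^1.5 = 1.85 * 3.8 * 0.243555

1.7122 m^3/s


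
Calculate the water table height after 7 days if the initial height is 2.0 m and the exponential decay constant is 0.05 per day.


m = m0 * exp(-k*t)
m = 2.0 * exp(-0.05 * 7)
m = 2.0 * exp(-0.3500)

1.4094 m


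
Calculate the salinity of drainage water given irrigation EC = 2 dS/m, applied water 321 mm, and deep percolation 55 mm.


EC_dw = EC_iw * D_iw / D_dw
EC_dw = 2 * 321 / 55
EC_dw = 642 / 55

11.6727 dS/m


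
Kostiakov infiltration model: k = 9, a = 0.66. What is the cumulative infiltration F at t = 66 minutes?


F = k * t^a = 9 * 66^0.66
F = 9 * 15.881773

142.9360 mm


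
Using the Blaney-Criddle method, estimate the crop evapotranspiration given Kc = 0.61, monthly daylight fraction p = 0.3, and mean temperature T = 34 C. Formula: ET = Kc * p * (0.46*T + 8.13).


ET = Kc * p * (0.46*T + 8.13)
ET = 0.61 * 0.3 * (0.46*34 + 8.13)
ET = 0.61 * 0.3 * 23.7700

4.3499 mm/day


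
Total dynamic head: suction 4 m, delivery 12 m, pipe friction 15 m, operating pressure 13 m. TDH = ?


TDH = Hs + Hd + hf + Hp = 4 + 12 + 15 + 13 = 44

44 m


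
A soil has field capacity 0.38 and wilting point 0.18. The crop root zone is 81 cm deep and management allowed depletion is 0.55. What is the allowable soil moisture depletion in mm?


SMD = (FC - PWP) * d * MAD * 10
SMD = (0.38 - 0.18) * 81 * 0.55 * 10
SMD = 0.2000 * 81 * 0.55 * 10

89.1000 mm


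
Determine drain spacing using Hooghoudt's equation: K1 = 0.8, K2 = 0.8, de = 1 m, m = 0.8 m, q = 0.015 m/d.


S^2 = 8*K2*de*m/q + 4*K1*m^2/q
S^2 = 8*0.8*1*0.8/0.015 + 4*0.8*0.8^2/0.015
S = sqrt(477.8667)

21.8602 m


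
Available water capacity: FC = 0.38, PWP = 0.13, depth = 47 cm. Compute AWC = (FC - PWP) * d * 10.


AWC = (FC - PWP) * d * 10
AWC = (0.38 - 0.13) * 47 * 10
AWC = 0.2500 * 47 * 10

117.5000 mm


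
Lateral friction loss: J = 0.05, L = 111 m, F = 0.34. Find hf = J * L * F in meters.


hf = J * L * F = 0.05 * 111 * 0.34 = 1.8870 m

1.8870 m


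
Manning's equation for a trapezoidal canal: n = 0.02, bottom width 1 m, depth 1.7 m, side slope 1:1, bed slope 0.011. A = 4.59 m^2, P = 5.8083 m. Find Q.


R = A/P = 4.59/5.8083 = 0.790248
Q = (1/0.02) * 4.59 * 0.790248^(2/3) * 0.011^0.5

20.5741 m^3/s


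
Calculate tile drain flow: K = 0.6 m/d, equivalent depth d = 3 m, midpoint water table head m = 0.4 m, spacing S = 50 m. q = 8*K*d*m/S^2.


q = 8*K*d*m/S^2
q = 8*0.6*3*0.4/50^2
q = 5.7600 / 2500

0.0023 m/d


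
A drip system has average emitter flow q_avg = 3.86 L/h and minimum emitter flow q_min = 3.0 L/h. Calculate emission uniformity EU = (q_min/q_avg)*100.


EU = (q_min/q_avg)*100 = (3.0/3.86)*100 = 77.7202%

77.7202 %


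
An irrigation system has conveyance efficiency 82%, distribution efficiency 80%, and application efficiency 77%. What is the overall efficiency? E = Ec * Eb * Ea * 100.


Ec = 0.82, Eb = 0.8, Ea = 0.77
E = 0.82 * 0.8 * 0.77 * 100 = 50.5120%

50.5120 %


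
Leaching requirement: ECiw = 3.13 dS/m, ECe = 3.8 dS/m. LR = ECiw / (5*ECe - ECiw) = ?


LR = ECiw / (5*ECe - ECiw)
LR = 3.13 / (5*3.8 - 3.13)
LR = 3.13 / 15.8700

0.1972


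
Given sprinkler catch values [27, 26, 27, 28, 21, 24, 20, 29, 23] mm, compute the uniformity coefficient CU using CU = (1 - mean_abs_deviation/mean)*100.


mean = 25.000000 mm
MAD = 2.666667 mm
CU = (1 - 2.666667/25.000000)*100

89.3333 %


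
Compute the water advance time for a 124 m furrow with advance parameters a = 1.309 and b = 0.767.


t = (L/a)^(1/b)
t = (124/1.309)^(1/0.767)
t = 94.728801^(1/0.767)

377.4850 min


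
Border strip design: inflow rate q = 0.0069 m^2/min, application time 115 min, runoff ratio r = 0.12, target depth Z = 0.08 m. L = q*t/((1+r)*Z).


L = q*t/((1+r)*Z)
L = 0.0069*115/((1+0.12)*0.08)
L = 0.7935/0.0896

8.8560 m


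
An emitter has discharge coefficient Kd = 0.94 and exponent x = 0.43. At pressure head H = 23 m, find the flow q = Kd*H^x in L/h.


q = Kd * H^x = 0.94 * 23^0.43 = 0.94 * 3.850729

3.6197 L/h


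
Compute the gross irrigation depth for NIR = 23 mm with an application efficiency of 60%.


Ea = 60% = 0.6
GID = NIR / Ea = 23 / 0.6 = 38.3333 mm

38.3333 mm


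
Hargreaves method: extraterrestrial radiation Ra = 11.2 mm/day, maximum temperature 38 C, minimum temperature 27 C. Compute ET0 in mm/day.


Tmean = (Tmax + Tmin)/2 = (38 + 27)/2 = 32.5
ET0 = 0.0023 * 11.2 * (32.5 + 17.8) * sqrt(38 - 27)
ET0 = 0.0023 * 11.2 * 50.3 * 3.316625

4.2974 mm/day


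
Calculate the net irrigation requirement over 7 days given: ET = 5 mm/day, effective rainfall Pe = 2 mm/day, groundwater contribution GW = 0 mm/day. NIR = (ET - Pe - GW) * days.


Daily deficit = ET - Pe - GW = 5 - 2 - 0 = 3 mm/day
NIR = 3 * 7 = 21 mm

21.0000 mm


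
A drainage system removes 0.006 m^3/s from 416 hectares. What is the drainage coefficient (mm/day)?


DC = Q * 86400 / (A * 10000) * 1000
DC = 0.006 * 86400 / (416 * 10000) * 1000
DC = 518400.0000 / 4160000

0.1246 mm/day


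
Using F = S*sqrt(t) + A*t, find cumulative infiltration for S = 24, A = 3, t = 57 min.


F = S*sqrt(t) + A*t
F = 24*sqrt(57) + 3*57
F = 24*7.549834 + 171

352.1960 mm


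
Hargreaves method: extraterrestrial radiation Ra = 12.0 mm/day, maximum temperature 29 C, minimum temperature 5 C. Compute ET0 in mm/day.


Tmean = (Tmax + Tmin)/2 = (29 + 5)/2 = 17.0
ET0 = 0.0023 * 12.0 * (17.0 + 17.8) * sqrt(29 - 5)
ET0 = 0.0023 * 12.0 * 34.8 * 4.898979

4.7054 mm/day


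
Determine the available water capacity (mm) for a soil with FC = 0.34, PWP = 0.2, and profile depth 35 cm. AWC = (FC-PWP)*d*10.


AWC = (FC - PWP) * d * 10
AWC = (0.34 - 0.2) * 35 * 10
AWC = 0.1400 * 35 * 10

49.0000 mm


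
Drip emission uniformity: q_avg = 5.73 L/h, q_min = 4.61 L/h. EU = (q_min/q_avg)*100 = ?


EU = (q_min/q_avg)*100 = (4.61/5.73)*100 = 80.4538%

80.4538 %


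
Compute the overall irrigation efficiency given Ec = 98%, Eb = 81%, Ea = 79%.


Ec = 0.98, Eb = 0.81, Ea = 0.79
E = 0.98 * 0.81 * 0.79 * 100 = 62.7102%

62.7102 %


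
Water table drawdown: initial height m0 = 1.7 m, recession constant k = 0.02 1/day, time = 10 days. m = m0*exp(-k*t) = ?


m = m0 * exp(-k*t)
m = 1.7 * exp(-0.02 * 10)
m = 1.7 * exp(-0.2000)

1.3918 m


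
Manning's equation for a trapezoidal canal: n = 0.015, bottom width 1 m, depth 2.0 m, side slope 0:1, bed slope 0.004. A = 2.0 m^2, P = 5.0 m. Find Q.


R = A/P = 2.0/5.0 = 0.400000
Q = (1/0.015) * 2.0 * 0.400000^(2/3) * 0.004^0.5

4.5780 m^3/s


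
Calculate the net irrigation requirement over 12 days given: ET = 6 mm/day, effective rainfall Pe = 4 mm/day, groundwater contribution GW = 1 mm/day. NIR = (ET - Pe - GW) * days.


Daily deficit = ET - Pe - GW = 6 - 4 - 1 = 1 mm/day
NIR = 1 * 12 = 12 mm

12.0000 mm


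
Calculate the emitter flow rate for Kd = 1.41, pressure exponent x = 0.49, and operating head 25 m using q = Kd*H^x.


q = Kd * H^x = 1.41 * 25^0.49 = 1.41 * 4.841619

6.8267 L/h


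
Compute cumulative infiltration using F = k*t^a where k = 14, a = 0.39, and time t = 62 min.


F = k * t^a = 14 * 62^0.39
F = 14 * 5.000723

70.0101 mm


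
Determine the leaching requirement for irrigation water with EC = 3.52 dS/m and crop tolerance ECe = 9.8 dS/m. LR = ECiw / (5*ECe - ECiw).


LR = ECiw / (5*ECe - ECiw)
LR = 3.52 / (5*9.8 - 3.52)
LR = 3.52 / 45.4800

0.0774


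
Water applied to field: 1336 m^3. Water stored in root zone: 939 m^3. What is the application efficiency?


Ea = V_root / V_field * 100 = 939 / 1336 * 100 = 70.2844%

70.2844 %


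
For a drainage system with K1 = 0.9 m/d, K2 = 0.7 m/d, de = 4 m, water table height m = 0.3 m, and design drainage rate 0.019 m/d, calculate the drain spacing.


S^2 = 8*K2*de*m/q + 4*K1*m^2/q
S^2 = 8*0.7*4*0.3/0.019 + 4*0.9*0.3^2/0.019
S = sqrt(370.7368)

19.2545 m


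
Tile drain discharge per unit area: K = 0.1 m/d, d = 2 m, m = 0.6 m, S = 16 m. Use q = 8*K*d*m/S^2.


q = 8*K*d*m/S^2
q = 8*0.1*2*0.6/16^2
q = 0.9600 / 256

0.0037 m/d


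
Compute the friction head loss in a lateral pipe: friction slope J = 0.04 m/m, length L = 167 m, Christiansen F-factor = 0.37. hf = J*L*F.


hf = J * L * F = 0.04 * 167 * 0.37 = 2.4716 m

2.4716 m


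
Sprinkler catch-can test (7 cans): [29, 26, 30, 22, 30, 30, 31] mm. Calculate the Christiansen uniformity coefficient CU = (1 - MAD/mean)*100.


mean = 28.285714 mm
MAD = 2.448980 mm
CU = (1 - 2.448980/28.285714)*100

91.3420 %


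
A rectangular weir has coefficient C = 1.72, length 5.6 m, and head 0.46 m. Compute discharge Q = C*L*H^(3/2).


Q = C * L * H^(3/2) = 1.72 * 5.6 * 0.46^1.5 = 1.72 * 5.6 * 0.311987

3.0051 m^3/s


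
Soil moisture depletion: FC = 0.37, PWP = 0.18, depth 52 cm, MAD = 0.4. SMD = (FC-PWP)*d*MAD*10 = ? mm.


SMD = (FC - PWP) * d * MAD * 10
SMD = (0.37 - 0.18) * 52 * 0.4 * 10
SMD = 0.1900 * 52 * 0.4 * 10

39.5200 mm


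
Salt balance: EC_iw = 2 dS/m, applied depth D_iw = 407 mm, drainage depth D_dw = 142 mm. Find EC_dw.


EC_dw = EC_iw * D_iw / D_dw
EC_dw = 2 * 407 / 142
EC_dw = 814 / 142

5.7324 dS/m


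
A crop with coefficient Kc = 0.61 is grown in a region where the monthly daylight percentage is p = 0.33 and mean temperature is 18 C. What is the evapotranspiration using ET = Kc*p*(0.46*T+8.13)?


ET = Kc * p * (0.46*T + 8.13)
ET = 0.61 * 0.33 * (0.46*18 + 8.13)
ET = 0.61 * 0.33 * 16.4100

3.3033 mm/day


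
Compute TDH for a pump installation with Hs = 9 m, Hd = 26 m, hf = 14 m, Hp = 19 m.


TDH = Hs + Hd + hf + Hp = 9 + 26 + 14 + 19 = 68

68 m


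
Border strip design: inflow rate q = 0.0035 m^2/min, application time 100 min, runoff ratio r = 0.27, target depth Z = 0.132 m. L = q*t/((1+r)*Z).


L = q*t/((1+r)*Z)
L = 0.0035*100/((1+0.27)*0.132)
L = 0.35/0.16764

2.0878 m


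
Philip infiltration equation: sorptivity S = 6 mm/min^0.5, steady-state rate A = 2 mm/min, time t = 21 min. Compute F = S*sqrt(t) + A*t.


F = S*sqrt(t) + A*t
F = 6*sqrt(21) + 2*21
F = 6*4.582576 + 42

69.4955 mm


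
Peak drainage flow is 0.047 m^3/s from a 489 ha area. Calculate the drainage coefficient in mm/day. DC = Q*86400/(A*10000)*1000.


DC = Q * 86400 / (A * 10000) * 1000
DC = 0.047 * 86400 / (489 * 10000) * 1000
DC = 4060800.0000 / 4890000

0.8304 mm/day


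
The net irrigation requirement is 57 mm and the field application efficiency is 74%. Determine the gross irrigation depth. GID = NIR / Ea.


Ea = 74% = 0.74
GID = NIR / Ea = 57 / 0.74 = 77.0270 mm

77.0270 mm


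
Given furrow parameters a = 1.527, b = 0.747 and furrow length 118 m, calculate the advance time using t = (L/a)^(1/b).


t = (L/a)^(1/b)
t = (118/1.527)^(1/0.747)
t = 77.275704^(1/0.747)

336.8997 min


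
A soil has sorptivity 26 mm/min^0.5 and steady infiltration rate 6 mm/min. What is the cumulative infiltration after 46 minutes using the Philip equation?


F = S*sqrt(t) + A*t
F = 26*sqrt(46) + 6*46
F = 26*6.782330 + 276

452.3406 mm


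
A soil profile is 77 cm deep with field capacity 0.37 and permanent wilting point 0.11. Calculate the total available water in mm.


AWC = (FC - PWP) * d * 10
AWC = (0.37 - 0.11) * 77 * 10
AWC = 0.2600 * 77 * 10

200.2000 mm


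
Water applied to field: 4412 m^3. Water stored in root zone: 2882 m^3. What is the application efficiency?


Ea = V_root / V_field * 100 = 2882 / 4412 * 100 = 65.3218%

65.3218 %


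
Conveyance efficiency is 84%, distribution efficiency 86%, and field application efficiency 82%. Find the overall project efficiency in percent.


Ec = 0.84, Eb = 0.86, Ea = 0.82
E = 0.84 * 0.86 * 0.82 * 100 = 59.2368%

59.2368 %


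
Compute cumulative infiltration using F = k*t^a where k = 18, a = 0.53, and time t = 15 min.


F = k * t^a = 18 * 15^0.53
F = 18 * 4.200765

75.6138 mm


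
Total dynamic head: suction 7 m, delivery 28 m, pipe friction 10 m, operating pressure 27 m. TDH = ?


TDH = Hs + Hd + hf + Hp = 7 + 28 + 10 + 27 = 72

72 m


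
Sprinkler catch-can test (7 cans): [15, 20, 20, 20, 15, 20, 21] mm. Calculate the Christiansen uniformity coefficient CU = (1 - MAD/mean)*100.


mean = 18.714286 mm
MAD = 2.122449 mm
CU = (1 - 2.122449/18.714286)*100

88.6587 %


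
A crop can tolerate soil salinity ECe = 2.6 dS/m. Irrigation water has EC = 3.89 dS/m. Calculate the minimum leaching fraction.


LR = ECiw / (5*ECe - ECiw)
LR = 3.89 / (5*2.6 - 3.89)
LR = 3.89 / 9.1100

0.4270
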